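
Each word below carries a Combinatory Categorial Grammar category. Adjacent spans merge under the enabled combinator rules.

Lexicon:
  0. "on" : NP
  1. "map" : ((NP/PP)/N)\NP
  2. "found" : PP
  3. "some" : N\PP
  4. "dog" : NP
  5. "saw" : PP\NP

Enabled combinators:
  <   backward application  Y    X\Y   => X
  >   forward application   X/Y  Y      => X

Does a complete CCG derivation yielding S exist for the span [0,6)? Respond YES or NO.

NP ((NP/PP)/N)\NP PP N\PP NP PP\NP
CKY chart[0,6] = {NP}; S ∉ chart

NO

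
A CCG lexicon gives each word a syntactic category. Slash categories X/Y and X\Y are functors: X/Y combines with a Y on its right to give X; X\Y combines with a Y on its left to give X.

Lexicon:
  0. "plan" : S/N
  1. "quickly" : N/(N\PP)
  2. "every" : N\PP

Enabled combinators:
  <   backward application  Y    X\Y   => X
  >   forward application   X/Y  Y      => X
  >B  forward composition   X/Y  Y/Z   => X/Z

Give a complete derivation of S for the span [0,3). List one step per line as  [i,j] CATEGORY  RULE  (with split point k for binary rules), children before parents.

[0,1] S/N  lex  "plan"
[1,2] N/(N\PP)  lex  "quickly"
[2,3] N\PP  lex  "every"
[1,3] N  >  k=2
[0,3] S  >  k=1

[0,3] S   >
  [0,1] "plan" : S/N
  [1,3] N   >
    [1,2] "quickly" : N/(N\PP)
    [2,3] "every" : N\PP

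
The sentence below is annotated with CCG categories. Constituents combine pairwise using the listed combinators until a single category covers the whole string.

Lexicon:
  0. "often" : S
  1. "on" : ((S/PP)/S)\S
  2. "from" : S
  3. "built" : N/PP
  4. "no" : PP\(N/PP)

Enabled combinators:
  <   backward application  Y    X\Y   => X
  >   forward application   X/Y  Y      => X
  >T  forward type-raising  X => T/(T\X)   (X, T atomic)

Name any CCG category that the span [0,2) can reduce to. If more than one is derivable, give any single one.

(S/PP)/S

[0,5] S   >
  [0,3] S/PP   >
    [0,2] (S/PP)/S   <
      [0,1] "often" : S
      [1,2] "on" : ((S/PP)/S)\S
    [2,3] "from" : S
  [3,5] PP   <
    [3,4] "built" : N/PP
    [4,5] "no" : PP\(N/PP)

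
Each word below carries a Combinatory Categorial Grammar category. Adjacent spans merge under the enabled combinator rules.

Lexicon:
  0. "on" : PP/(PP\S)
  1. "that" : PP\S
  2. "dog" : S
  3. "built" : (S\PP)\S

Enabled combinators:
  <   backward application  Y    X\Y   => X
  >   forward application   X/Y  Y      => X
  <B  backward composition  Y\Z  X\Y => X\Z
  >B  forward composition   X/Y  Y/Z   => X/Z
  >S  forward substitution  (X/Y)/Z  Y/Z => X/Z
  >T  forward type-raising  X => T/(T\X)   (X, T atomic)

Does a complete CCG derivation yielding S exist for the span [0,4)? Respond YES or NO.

[0,4] S   <
  [0,2] PP   >
    [0,1] "on" : PP/(PP\S)
    [1,2] "that" : PP\S
  [2,4] S\PP   <
    [2,3] "dog" : S
    [3,4] "built" : (S\PP)\S

YES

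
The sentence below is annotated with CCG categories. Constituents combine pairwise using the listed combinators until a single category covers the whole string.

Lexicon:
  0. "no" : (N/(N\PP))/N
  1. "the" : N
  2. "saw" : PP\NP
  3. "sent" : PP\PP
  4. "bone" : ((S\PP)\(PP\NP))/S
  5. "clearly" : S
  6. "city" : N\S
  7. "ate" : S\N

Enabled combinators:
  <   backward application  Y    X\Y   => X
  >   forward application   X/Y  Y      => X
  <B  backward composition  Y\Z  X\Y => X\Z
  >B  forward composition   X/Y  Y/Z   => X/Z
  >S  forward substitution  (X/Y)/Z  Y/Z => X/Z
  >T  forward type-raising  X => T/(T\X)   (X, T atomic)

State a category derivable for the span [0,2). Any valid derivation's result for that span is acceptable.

[0,8] S   <
  [0,7] N   >
    [0,2] N/(N\PP)   >
      [0,1] "no" : (N/(N\PP))/N
      [1,2] "the" : N
    [2,7] N\PP   <B
      [2,6] S\PP   <
        [2,4] PP\NP   <B
          [2,3] "saw" : PP\NP
          [3,4] "sent" : PP\PP
        [4,6] (S\PP)\(PP\NP)   >
          [4,5] "bone" : ((S\PP)\(PP\NP))/S
          [5,6] "clearly" : S
      [6,7] "city" : N\S
  [7,8] "ate" : S\N

N/(N\PP)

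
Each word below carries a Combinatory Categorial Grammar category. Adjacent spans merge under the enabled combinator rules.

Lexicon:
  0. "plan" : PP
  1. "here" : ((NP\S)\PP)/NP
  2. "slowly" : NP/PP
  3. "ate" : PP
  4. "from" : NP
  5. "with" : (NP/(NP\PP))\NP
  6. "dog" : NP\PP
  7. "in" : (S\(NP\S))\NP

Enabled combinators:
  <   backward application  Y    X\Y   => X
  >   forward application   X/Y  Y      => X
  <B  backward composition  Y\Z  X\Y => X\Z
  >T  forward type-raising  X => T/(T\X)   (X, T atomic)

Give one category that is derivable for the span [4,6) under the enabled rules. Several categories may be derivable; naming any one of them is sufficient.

NP/(NP\PP)

[0,8] S   <
  [0,4] NP\S   <
    [0,1] "plan" : PP
    [1,4] (NP\S)\PP   >
      [1,2] "here" : ((NP\S)\PP)/NP
      [2,4] NP   >
        [2,3] "slowly" : NP/PP
        [3,4] "ate" : PP
  [4,8] S\(NP\S)   <
    [4,7] NP   >
      [4,6] NP/(NP\PP)   <
        [4,5] "from" : NP
        [5,6] "with" : (NP/(NP\PP))\NP
      [6,7] "dog" : NP\PP
    [7,8] "in" : (S\(NP\S))\NP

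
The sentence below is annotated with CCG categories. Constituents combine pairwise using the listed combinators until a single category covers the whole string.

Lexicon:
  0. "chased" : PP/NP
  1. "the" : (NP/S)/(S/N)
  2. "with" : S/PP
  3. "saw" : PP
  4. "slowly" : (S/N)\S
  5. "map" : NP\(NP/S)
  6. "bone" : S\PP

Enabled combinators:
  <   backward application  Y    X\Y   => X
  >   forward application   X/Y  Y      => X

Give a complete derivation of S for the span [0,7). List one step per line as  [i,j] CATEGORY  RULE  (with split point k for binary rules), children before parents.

[0,1] PP/NP  lex  "chased"
[1,2] (NP/S)/(S/N)  lex  "the"
[2,3] S/PP  lex  "with"
[3,4] PP  lex  "saw"
[2,4] S  >  k=3
[4,5] (S/N)\S  lex  "slowly"
[2,5] S/N  <  k=4
[1,5] NP/S  >  k=2
[5,6] NP\(NP/S)  lex  "map"
[1,6] NP  <  k=5
[0,6] PP  >  k=1
[6,7] S\PP  lex  "bone"
[0,7] S  <  k=6

[0,7] S   <
  [0,6] PP   >
    [0,1] "chased" : PP/NP
    [1,6] NP   <
      [1,5] NP/S   >
        [1,2] "the" : (NP/S)/(S/N)
        [2,5] S/N   <
          [2,4] S   >
            [2,3] "with" : S/PP
            [3,4] "saw" : PP
          [4,5] "slowly" : (S/N)\S
      [5,6] "map" : NP\(NP/S)
  [6,7] "bone" : S\PP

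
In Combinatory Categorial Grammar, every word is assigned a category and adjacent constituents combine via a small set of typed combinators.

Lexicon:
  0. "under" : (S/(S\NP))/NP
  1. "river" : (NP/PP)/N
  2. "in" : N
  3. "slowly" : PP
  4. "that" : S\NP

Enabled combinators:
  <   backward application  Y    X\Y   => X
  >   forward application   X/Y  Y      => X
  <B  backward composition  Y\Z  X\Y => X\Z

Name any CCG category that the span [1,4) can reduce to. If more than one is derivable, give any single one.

[0,5] S   >
  [0,4] S/(S\NP)   >
    [0,1] "under" : (S/(S\NP))/NP
    [1,4] NP   >
      [1,3] NP/PP   >
        [1,2] "river" : (NP/PP)/N
        [2,3] "in" : N
      [3,4] "slowly" : PP
  [4,5] "that" : S\NP

NP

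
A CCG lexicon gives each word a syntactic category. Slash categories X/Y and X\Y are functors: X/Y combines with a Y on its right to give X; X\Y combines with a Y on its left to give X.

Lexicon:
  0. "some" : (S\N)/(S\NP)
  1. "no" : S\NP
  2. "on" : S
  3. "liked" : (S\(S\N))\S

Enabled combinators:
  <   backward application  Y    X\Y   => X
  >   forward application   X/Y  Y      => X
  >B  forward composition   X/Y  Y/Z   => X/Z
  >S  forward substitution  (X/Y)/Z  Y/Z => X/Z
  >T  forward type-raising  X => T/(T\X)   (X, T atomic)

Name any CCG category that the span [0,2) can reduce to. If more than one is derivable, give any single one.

[0,4] S   <
  [0,2] S\N   >
    [0,1] "some" : (S\N)/(S\NP)
    [1,2] "no" : S\NP
  [2,4] S\(S\N)   <
    [2,3] "on" : S
    [3,4] "liked" : (S\(S\N))\S

S\N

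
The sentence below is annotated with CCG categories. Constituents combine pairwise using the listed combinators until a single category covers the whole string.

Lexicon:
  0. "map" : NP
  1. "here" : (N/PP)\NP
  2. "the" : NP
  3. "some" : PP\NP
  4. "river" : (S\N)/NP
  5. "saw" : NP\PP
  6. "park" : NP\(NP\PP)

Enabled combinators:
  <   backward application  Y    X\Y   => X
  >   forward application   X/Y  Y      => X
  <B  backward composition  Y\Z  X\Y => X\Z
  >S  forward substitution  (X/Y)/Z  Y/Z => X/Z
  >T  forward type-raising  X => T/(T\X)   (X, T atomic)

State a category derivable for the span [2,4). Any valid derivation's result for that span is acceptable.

[0,7] S   <
  [0,4] N   >
    [0,2] N/PP   <
      [0,1] "map" : NP
      [1,2] "here" : (N/PP)\NP
    [2,4] PP   <
      [2,3] "the" : NP
      [3,4] "some" : PP\NP
  [4,7] S\N   >
    [4,5] "river" : (S\N)/NP
    [5,7] NP   <
      [5,6] "saw" : NP\PP
      [6,7] "park" : NP\(NP\PP)

PP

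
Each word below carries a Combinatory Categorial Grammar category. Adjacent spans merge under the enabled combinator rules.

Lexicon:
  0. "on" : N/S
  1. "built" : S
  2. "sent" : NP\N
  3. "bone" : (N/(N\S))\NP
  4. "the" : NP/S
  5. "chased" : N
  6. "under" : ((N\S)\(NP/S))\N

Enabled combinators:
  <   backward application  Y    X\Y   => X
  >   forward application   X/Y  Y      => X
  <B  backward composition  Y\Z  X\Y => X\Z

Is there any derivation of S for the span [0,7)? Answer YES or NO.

NO

N/S S NP\N (N/(N\S))\NP NP/S N ((N\S)\(NP/S))\N
CKY chart[0,7] = {N}; S ∉ chart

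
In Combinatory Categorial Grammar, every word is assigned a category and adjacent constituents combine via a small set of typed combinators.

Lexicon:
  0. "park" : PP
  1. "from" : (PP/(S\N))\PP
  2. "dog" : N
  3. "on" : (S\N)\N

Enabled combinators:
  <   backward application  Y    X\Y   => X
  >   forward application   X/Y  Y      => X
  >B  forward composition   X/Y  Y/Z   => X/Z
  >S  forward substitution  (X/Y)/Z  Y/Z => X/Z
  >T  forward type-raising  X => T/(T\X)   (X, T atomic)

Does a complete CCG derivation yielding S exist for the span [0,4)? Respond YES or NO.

NO

PP (PP/(S\N))\PP N (S\N)\N
CKY chart[0,4] = {N/(N\PP), NP/(NP\PP), PP, PP/(PP\PP), S/(S\PP)}; S ∉ chart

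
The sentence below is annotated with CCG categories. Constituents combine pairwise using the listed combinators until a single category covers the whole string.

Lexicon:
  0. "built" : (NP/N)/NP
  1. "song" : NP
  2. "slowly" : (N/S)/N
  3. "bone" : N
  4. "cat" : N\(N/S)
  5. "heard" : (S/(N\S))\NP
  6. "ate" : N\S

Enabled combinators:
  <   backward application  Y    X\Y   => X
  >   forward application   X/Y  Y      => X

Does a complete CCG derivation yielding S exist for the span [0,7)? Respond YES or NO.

YES

[0,7] S   >
  [0,6] S/(N\S)   <
    [0,5] NP   >
      [0,2] NP/N   >
        [0,1] "built" : (NP/N)/NP
        [1,2] "song" : NP
      [2,5] N   <
        [2,4] N/S   >
          [2,3] "slowly" : (N/S)/N
          [3,4] "bone" : N
        [4,5] "cat" : N\(N/S)
    [5,6] "heard" : (S/(N\S))\NP
  [6,7] "ate" : N\S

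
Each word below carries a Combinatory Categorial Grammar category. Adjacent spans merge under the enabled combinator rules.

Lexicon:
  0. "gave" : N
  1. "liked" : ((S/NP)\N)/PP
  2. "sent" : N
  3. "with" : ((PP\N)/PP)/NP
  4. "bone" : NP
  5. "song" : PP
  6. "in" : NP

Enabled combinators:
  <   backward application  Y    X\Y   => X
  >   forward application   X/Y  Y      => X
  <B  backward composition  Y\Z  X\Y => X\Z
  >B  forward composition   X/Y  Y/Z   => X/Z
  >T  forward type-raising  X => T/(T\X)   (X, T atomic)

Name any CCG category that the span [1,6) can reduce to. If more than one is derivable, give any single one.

[0,7] S   >
  [0,6] S/NP   <
    [0,1] "gave" : N
    [1,6] (S/NP)\N   >
      [1,2] "liked" : ((S/NP)\N)/PP
      [2,6] PP   <
        [2,3] "sent" : N
        [3,6] PP\N   >
          [3,5] (PP\N)/PP   >
            [3,4] "with" : ((PP\N)/PP)/NP
            [4,5] "bone" : NP
          [5,6] "song" : PP
  [6,7] "in" : NP

(S/NP)\N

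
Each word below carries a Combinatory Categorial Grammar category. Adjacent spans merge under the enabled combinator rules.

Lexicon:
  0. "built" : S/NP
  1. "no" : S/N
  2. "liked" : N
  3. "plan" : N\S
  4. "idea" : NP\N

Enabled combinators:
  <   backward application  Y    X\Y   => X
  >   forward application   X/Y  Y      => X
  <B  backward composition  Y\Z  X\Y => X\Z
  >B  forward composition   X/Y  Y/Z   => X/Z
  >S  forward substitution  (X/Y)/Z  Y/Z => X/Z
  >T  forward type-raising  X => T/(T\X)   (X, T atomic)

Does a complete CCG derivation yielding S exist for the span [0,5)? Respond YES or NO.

[0,5] S   >
  [0,1] "built" : S/NP
  [1,5] NP   <
    [1,3] S   >
      [1,2] "no" : S/N
      [2,3] "liked" : N
    [3,5] NP\S   <B
      [3,4] "plan" : N\S
      [4,5] "idea" : NP\N

YES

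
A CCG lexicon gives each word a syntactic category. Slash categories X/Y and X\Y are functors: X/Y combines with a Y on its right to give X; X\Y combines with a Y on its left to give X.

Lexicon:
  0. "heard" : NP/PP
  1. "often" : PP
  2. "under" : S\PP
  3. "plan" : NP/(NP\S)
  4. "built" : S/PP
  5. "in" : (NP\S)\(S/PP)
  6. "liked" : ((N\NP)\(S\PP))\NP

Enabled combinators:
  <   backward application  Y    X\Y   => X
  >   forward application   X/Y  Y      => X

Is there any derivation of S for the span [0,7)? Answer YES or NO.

NO

NP/PP PP S\PP NP/(NP\S) S/PP (NP\S)\(S/PP) ((N\NP)\(S\PP))\NP
CKY chart[0,7] = {N}; S ∉ chart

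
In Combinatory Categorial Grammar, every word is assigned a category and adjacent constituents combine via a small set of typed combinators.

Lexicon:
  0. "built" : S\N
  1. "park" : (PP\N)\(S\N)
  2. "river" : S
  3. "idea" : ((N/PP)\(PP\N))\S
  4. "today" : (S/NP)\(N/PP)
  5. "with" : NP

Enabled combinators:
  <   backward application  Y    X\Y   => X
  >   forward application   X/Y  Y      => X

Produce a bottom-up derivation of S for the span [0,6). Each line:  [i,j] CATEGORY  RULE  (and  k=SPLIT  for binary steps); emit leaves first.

[0,1] S\N  lex  "built"
[1,2] (PP\N)\(S\N)  lex  "park"
[0,2] PP\N  <  k=1
[2,3] S  lex  "river"
[3,4] ((N/PP)\(PP\N))\S  lex  "idea"
[2,4] (N/PP)\(PP\N)  <  k=3
[0,4] N/PP  <  k=2
[4,5] (S/NP)\(N/PP)  lex  "today"
[0,5] S/NP  <  k=4
[5,6] NP  lex  "with"
[0,6] S  >  k=5

[0,6] S   >
  [0,5] S/NP   <
    [0,4] N/PP   <
      [0,2] PP\N   <
        [0,1] "built" : S\N
        [1,2] "park" : (PP\N)\(S\N)
      [2,4] (N/PP)\(PP\N)   <
        [2,3] "river" : S
        [3,4] "idea" : ((N/PP)\(PP\N))\S
    [4,5] "today" : (S/NP)\(N/PP)
  [5,6] "with" : NP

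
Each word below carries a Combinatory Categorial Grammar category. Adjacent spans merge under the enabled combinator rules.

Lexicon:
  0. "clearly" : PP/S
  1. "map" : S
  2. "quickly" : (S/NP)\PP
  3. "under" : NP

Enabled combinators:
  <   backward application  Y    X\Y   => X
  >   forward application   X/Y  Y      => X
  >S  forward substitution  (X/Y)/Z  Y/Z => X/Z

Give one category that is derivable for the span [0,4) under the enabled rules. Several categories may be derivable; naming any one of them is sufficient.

[0,4] S   >
  [0,3] S/NP   <
    [0,2] PP   >
      [0,1] "clearly" : PP/S
      [1,2] "map" : S
    [2,3] "quickly" : (S/NP)\PP
  [3,4] "under" : NP

S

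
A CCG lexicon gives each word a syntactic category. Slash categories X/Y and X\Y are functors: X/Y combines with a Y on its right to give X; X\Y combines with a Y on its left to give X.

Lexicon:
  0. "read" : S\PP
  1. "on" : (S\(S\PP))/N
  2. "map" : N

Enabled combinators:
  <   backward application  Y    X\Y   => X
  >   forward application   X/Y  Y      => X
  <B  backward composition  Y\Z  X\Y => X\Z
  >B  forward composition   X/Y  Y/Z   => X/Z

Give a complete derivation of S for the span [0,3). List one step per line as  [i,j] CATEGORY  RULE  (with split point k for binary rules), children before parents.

[0,3] S   <
  [0,1] "read" : S\PP
  [1,3] S\(S\PP)   >
    [1,2] "on" : (S\(S\PP))/N
    [2,3] "map" : N

[0,1] S\PP  lex  "read"
[1,2] (S\(S\PP))/N  lex  "on"
[2,3] N  lex  "map"
[1,3] S\(S\PP)  >  k=2
[0,3] S  <  k=1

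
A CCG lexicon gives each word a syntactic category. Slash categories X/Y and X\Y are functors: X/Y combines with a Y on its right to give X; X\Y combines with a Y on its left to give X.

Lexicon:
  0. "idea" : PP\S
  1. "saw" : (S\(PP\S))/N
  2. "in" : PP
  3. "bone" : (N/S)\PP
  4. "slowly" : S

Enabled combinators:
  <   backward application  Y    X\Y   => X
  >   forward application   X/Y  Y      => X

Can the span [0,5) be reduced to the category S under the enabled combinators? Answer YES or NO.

[0,5] S   <
  [0,1] "idea" : PP\S
  [1,5] S\(PP\S)   >
    [1,2] "saw" : (S\(PP\S))/N
    [2,5] N   >
      [2,4] N/S   <
        [2,3] "in" : PP
        [3,4] "bone" : (N/S)\PP
      [4,5] "slowly" : S

YES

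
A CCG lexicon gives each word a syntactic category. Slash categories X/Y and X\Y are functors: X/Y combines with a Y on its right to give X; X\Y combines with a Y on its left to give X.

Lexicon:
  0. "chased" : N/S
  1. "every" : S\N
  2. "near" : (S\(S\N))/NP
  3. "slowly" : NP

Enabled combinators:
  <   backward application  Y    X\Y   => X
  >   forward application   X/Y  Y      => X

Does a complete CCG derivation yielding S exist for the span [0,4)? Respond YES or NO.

NO

N/S S\N (S\(S\N))/NP NP
CKY chart[0,4] = {N}; S ∉ chart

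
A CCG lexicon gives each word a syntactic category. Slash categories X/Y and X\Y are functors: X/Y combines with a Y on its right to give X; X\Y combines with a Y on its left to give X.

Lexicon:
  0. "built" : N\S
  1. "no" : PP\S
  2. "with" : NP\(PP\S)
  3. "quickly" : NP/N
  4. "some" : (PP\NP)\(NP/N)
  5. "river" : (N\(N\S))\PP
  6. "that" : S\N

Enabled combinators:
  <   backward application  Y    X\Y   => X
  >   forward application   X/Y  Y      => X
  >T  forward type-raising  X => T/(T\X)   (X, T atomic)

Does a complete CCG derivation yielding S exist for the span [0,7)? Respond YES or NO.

YES

[0,7] S   <
  [0,6] N   <
    [0,1] "built" : N\S
    [1,6] N\(N\S)   <
      [1,5] PP   <
        [1,3] NP   <
          [1,2] "no" : PP\S
          [2,3] "with" : NP\(PP\S)
        [3,5] PP\NP   <
          [3,4] "quickly" : NP/N
          [4,5] "some" : (PP\NP)\(NP/N)
      [5,6] "river" : (N\(N\S))\PP
  [6,7] "that" : S\N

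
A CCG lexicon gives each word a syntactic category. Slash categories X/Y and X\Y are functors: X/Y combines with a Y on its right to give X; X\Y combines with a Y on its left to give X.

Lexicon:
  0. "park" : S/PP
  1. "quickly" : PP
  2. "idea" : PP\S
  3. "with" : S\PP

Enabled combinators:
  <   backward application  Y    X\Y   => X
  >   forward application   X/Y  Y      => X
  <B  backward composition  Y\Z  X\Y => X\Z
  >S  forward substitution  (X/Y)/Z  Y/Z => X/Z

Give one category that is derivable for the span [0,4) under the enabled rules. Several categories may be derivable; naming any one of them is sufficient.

S

[0,4] S   <
  [0,3] PP   <
    [0,2] S   >
      [0,1] "park" : S/PP
      [1,2] "quickly" : PP
    [2,3] "idea" : PP\S
  [3,4] "with" : S\PP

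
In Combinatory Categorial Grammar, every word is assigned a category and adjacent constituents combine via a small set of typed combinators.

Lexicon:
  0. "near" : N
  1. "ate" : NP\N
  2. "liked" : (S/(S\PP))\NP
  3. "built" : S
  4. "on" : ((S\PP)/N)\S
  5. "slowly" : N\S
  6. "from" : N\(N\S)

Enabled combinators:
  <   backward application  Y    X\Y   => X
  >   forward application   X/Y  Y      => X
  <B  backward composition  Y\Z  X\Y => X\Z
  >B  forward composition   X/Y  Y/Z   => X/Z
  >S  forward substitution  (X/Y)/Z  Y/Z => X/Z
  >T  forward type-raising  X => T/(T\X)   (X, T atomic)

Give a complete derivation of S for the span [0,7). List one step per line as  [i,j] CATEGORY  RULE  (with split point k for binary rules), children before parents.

[0,7] S   >
  [0,3] S/(S\PP)   <
    [0,2] NP   >
      [0,1] NP/(NP\N)   >T
        [0,1] "near" : N
      [1,2] "ate" : NP\N
    [2,3] "liked" : (S/(S\PP))\NP
  [3,7] S\PP   >
    [3,5] (S\PP)/N   <
      [3,4] "built" : S
      [4,5] "on" : ((S\PP)/N)\S
    [5,7] N   <
      [5,6] "slowly" : N\S
      [6,7] "from" : N\(N\S)

[0,1] N  lex  "near"
[0,1] NP/(NP\N)  >T
[1,2] NP\N  lex  "ate"
[0,2] NP  >  k=1
[2,3] (S/(S\PP))\NP  lex  "liked"
[0,3] S/(S\PP)  <  k=2
[3,4] S  lex  "built"
[4,5] ((S\PP)/N)\S  lex  "on"
[3,5] (S\PP)/N  <  k=4
[5,6] N\S  lex  "slowly"
[6,7] N\(N\S)  lex  "from"
[5,7] N  <  k=6
[3,7] S\PP  >  k=5
[0,7] S  >  k=3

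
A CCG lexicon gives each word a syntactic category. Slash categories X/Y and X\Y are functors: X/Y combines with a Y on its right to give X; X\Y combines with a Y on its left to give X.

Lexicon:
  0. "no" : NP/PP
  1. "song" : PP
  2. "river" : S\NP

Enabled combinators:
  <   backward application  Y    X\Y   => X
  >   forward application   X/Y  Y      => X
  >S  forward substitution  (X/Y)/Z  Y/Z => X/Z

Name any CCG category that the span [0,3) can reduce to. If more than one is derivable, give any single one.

S

[0,3] S   <
  [0,2] NP   >
    [0,1] "no" : NP/PP
    [1,2] "song" : PP
  [2,3] "river" : S\NP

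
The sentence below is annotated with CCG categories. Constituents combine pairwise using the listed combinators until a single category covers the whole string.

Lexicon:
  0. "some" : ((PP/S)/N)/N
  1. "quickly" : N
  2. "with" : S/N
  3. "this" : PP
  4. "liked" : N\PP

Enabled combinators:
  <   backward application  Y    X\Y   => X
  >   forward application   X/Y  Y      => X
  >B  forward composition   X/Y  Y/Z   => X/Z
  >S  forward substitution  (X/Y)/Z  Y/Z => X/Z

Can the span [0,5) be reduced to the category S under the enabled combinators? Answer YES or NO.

NO

((PP/S)/N)/N N S/N PP N\PP
CKY chart[0,5] = {PP}; S ∉ chart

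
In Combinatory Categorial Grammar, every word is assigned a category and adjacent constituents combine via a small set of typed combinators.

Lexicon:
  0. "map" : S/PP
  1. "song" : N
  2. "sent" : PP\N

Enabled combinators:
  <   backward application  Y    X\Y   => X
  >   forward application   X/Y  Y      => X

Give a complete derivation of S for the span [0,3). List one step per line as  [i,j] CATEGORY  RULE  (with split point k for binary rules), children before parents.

[0,3] S   >
  [0,1] "map" : S/PP
  [1,3] PP   <
    [1,2] "song" : N
    [2,3] "sent" : PP\N

[0,1] S/PP  lex  "map"
[1,2] N  lex  "song"
[2,3] PP\N  lex  "sent"
[1,3] PP  <  k=2
[0,3] S  >  k=1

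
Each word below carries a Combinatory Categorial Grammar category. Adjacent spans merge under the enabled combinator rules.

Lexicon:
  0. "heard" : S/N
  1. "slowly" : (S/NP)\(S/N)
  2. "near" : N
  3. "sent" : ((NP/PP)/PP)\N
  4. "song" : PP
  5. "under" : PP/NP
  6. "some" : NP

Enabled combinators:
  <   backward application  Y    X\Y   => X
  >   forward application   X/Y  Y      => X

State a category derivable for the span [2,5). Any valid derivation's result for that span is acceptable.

NP/PP

[0,7] S   >
  [0,2] S/NP   <
    [0,1] "heard" : S/N
    [1,2] "slowly" : (S/NP)\(S/N)
  [2,7] NP   >
    [2,5] NP/PP   >
      [2,4] (NP/PP)/PP   <
        [2,3] "near" : N
        [3,4] "sent" : ((NP/PP)/PP)\N
      [4,5] "song" : PP
    [5,7] PP   >
      [5,6] "under" : PP/NP
      [6,7] "some" : NP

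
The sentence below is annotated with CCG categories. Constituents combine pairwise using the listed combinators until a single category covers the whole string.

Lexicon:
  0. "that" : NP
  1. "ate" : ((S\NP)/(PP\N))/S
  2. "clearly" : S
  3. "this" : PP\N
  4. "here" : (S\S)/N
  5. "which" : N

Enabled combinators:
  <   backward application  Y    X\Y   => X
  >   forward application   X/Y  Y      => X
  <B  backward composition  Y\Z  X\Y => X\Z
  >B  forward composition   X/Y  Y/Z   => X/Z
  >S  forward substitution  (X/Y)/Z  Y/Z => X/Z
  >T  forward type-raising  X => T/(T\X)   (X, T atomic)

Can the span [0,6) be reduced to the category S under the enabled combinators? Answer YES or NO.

YES

[0,6] S   <
  [0,1] "that" : NP
  [1,6] S\NP   <B
    [1,4] S\NP   >
      [1,3] (S\NP)/(PP\N)   >
        [1,2] "ate" : ((S\NP)/(PP\N))/S
        [2,3] "clearly" : S
      [3,4] "this" : PP\N
    [4,6] S\S   >
      [4,5] "here" : (S\S)/N
      [5,6] "which" : N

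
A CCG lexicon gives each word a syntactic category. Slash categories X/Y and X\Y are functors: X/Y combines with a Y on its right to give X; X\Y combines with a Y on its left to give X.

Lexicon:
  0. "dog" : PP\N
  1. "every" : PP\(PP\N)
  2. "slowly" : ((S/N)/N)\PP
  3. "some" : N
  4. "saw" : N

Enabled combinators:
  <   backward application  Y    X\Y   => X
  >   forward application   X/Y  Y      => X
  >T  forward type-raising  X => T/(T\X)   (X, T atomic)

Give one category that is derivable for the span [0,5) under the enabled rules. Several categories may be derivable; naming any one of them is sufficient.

[0,5] S   >
  [0,4] S/N   >
    [0,3] (S/N)/N   <
      [0,2] PP   <
        [0,1] "dog" : PP\N
        [1,2] "every" : PP\(PP\N)
      [2,3] "slowly" : ((S/N)/N)\PP
    [3,4] "some" : N
  [4,5] "saw" : N

S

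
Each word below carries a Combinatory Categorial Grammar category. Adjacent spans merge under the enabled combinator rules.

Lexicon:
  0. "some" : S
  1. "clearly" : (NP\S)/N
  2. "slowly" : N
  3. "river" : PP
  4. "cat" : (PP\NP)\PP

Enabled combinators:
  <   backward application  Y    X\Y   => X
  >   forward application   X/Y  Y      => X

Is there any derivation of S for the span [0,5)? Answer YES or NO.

S (NP\S)/N N PP (PP\NP)\PP
CKY chart[0,5] = {PP}; S ∉ chart

NO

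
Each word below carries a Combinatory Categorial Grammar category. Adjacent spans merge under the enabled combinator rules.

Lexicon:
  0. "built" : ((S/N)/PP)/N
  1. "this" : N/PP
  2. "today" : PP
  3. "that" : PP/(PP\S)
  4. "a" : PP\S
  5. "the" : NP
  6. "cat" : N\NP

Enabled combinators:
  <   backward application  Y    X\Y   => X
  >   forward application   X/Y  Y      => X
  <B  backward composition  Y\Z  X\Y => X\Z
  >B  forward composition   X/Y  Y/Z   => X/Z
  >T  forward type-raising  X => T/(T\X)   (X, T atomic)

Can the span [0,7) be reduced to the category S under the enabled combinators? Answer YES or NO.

[0,7] S   >
  [0,5] S/N   >
    [0,3] (S/N)/PP   >
      [0,1] "built" : ((S/N)/PP)/N
      [1,3] N   >
        [1,2] "this" : N/PP
        [2,3] "today" : PP
    [3,5] PP   >
      [3,4] "that" : PP/(PP\S)
      [4,5] "a" : PP\S
  [5,7] N   <
    [5,6] "the" : NP
    [6,7] "cat" : N\NP

YES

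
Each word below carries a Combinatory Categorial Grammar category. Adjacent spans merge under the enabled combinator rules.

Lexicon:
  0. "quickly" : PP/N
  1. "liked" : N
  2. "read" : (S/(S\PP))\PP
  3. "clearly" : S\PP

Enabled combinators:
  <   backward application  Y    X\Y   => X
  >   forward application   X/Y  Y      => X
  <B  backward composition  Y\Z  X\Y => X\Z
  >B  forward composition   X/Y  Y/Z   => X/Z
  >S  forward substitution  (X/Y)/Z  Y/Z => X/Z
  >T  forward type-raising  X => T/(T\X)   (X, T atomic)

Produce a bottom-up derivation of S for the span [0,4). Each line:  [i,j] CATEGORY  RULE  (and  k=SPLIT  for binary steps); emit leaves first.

[0,1] PP/N  lex  "quickly"
[1,2] N  lex  "liked"
[0,2] PP  >  k=1
[2,3] (S/(S\PP))\PP  lex  "read"
[0,3] S/(S\PP)  <  k=2
[3,4] S\PP  lex  "clearly"
[0,4] S  >  k=3

[0,4] S   >
  [0,3] S/(S\PP)   <
    [0,2] PP   >
      [0,1] "quickly" : PP/N
      [1,2] "liked" : N
    [2,3] "read" : (S/(S\PP))\PP
  [3,4] "clearly" : S\PP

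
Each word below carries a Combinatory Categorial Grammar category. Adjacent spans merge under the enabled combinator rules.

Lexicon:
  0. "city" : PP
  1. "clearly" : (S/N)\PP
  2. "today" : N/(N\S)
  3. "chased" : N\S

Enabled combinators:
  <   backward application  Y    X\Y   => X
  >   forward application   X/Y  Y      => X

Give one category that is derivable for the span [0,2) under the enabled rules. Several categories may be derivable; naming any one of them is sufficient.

S/N

[0,4] S   >
  [0,2] S/N   <
    [0,1] "city" : PP
    [1,2] "clearly" : (S/N)\PP
  [2,4] N   >
    [2,3] "today" : N/(N\S)
    [3,4] "chased" : N\S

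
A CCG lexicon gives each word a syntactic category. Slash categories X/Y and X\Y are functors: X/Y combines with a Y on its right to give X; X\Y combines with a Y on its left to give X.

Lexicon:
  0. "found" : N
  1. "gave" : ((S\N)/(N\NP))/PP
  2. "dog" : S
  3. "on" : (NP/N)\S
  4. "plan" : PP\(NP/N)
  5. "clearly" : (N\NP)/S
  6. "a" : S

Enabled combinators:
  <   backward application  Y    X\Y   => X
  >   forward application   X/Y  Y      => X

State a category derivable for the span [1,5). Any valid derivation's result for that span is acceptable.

(S\N)/(N\NP)

[0,7] S   <
  [0,1] "found" : N
  [1,7] S\N   >
    [1,5] (S\N)/(N\NP)   >
      [1,2] "gave" : ((S\N)/(N\NP))/PP
      [2,5] PP   <
        [2,4] NP/N   <
          [2,3] "dog" : S
          [3,4] "on" : (NP/N)\S
        [4,5] "plan" : PP\(NP/N)
    [5,7] N\NP   >
      [5,6] "clearly" : (N\NP)/S
      [6,7] "a" : S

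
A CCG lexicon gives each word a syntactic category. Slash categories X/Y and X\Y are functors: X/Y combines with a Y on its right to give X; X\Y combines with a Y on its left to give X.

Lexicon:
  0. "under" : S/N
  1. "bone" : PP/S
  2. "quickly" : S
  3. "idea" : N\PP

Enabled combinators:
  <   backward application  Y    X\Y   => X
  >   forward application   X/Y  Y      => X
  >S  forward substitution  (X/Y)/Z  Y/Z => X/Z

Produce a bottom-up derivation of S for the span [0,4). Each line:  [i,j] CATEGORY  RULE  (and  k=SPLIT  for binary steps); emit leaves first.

[0,4] S   >
  [0,1] "under" : S/N
  [1,4] N   <
    [1,3] PP   >
      [1,2] "bone" : PP/S
      [2,3] "quickly" : S
    [3,4] "idea" : N\PP

[0,1] S/N  lex  "under"
[1,2] PP/S  lex  "bone"
[2,3] S  lex  "quickly"
[1,3] PP  >  k=2
[3,4] N\PP  lex  "idea"
[1,4] N  <  k=3
[0,4] S  >  k=1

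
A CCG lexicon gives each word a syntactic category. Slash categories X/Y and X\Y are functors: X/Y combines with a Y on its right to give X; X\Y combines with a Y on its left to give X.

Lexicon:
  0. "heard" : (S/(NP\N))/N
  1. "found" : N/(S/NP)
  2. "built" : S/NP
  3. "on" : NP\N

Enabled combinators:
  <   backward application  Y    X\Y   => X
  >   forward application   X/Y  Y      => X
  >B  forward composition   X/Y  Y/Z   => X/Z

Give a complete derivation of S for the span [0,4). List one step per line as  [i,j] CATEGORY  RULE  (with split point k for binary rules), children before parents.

[0,4] S   >
  [0,3] S/(NP\N)   >
    [0,1] "heard" : (S/(NP\N))/N
    [1,3] N   >
      [1,2] "found" : N/(S/NP)
      [2,3] "built" : S/NP
  [3,4] "on" : NP\N

[0,1] (S/(NP\N))/N  lex  "heard"
[1,2] N/(S/NP)  lex  "found"
[2,3] S/NP  lex  "built"
[1,3] N  >  k=2
[0,3] S/(NP\N)  >  k=1
[3,4] NP\N  lex  "on"
[0,4] S  >  k=3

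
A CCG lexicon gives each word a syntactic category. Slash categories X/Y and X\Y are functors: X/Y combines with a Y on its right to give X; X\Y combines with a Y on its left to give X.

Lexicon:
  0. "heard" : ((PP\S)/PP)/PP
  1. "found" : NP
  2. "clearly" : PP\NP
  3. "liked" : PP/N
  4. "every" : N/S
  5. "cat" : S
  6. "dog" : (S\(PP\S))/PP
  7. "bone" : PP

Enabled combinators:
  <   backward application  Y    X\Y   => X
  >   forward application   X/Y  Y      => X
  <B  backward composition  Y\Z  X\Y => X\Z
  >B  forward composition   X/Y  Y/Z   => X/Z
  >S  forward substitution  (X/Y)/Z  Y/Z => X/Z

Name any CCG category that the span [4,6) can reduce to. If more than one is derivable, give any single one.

[0,8] S   <
  [0,6] PP\S   >
    [0,3] (PP\S)/PP   >
      [0,1] "heard" : ((PP\S)/PP)/PP
      [1,3] PP   <
        [1,2] "found" : NP
        [2,3] "clearly" : PP\NP
    [3,6] PP   >
      [3,4] "liked" : PP/N
      [4,6] N   >
        [4,5] "every" : N/S
        [5,6] "cat" : S
  [6,8] S\(PP\S)   >
    [6,7] "dog" : (S\(PP\S))/PP
    [7,8] "bone" : PP

N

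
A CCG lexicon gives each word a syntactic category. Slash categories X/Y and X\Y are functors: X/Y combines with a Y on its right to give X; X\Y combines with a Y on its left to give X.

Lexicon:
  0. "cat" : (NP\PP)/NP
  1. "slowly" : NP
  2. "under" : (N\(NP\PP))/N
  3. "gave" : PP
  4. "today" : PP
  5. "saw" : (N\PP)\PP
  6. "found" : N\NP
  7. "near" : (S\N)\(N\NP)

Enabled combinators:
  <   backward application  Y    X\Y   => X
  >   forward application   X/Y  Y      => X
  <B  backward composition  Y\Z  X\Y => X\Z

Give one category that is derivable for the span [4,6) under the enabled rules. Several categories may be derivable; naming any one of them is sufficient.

[0,8] S   <
  [0,6] N   <
    [0,2] NP\PP   >
      [0,1] "cat" : (NP\PP)/NP
      [1,2] "slowly" : NP
    [2,6] N\(NP\PP)   >
      [2,3] "under" : (N\(NP\PP))/N
      [3,6] N   <
        [3,4] "gave" : PP
        [4,6] N\PP   <
          [4,5] "today" : PP
          [5,6] "saw" : (N\PP)\PP
  [6,8] S\N   <
    [6,7] "found" : N\NP
    [7,8] "near" : (S\N)\(N\NP)

N\PP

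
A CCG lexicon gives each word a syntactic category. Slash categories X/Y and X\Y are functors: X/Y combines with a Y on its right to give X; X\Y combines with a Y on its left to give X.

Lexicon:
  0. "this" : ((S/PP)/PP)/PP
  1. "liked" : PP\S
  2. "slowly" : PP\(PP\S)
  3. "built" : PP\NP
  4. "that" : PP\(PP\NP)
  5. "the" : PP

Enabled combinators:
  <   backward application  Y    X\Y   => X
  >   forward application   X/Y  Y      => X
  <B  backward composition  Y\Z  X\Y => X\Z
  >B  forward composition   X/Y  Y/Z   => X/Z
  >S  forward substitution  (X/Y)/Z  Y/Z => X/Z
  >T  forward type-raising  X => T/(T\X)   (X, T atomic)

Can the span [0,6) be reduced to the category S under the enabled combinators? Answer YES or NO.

YES

[0,6] S   >
  [0,5] S/PP   >
    [0,3] (S/PP)/PP   >
      [0,1] "this" : ((S/PP)/PP)/PP
      [1,3] PP   <
        [1,2] "liked" : PP\S
        [2,3] "slowly" : PP\(PP\S)
    [3,5] PP   <
      [3,4] "built" : PP\NP
      [4,5] "that" : PP\(PP\NP)
  [5,6] "the" : PP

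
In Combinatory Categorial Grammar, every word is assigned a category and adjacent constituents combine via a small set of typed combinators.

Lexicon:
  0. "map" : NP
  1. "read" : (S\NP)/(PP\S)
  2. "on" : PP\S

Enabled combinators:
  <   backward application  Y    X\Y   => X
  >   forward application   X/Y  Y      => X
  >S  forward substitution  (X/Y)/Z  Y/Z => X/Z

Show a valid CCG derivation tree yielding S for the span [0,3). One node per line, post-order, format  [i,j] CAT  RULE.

[0,1] NP  lex  "map"
[1,2] (S\NP)/(PP\S)  lex  "read"
[2,3] PP\S  lex  "on"
[1,3] S\NP  >  k=2
[0,3] S  <  k=1

[0,3] S   <
  [0,1] "map" : NP
  [1,3] S\NP   >
    [1,2] "read" : (S\NP)/(PP\S)
    [2,3] "on" : PP\S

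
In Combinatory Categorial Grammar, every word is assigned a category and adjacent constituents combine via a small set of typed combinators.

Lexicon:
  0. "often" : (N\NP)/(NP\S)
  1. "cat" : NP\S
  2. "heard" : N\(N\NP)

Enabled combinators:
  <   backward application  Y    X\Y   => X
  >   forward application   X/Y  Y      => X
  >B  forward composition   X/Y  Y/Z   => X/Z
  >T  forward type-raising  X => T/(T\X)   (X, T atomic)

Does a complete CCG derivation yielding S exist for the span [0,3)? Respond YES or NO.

NO

(N\NP)/(NP\S) NP\S N\(N\NP)
CKY chart[0,3] = {N, N/(N\N), NP/(NP\N), PP/(PP\N), S/(S\N)}; S ∉ chart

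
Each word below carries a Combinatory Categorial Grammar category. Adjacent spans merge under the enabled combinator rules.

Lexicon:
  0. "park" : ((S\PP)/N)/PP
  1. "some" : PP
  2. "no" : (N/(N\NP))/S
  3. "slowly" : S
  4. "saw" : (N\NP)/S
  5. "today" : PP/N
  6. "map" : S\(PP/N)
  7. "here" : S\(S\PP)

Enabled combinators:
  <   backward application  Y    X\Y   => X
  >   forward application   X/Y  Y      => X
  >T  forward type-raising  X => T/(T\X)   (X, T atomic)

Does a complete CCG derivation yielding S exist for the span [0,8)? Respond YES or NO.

[0,8] S   <
  [0,7] S\PP   >
    [0,2] (S\PP)/N   >
      [0,1] "park" : ((S\PP)/N)/PP
      [1,2] "some" : PP
    [2,7] N   >
      [2,4] N/(N\NP)   >
        [2,3] "no" : (N/(N\NP))/S
        [3,4] "slowly" : S
      [4,7] N\NP   >
        [4,5] "saw" : (N\NP)/S
        [5,7] S   <
          [5,6] "today" : PP/N
          [6,7] "map" : S\(PP/N)
  [7,8] "here" : S\(S\PP)

YES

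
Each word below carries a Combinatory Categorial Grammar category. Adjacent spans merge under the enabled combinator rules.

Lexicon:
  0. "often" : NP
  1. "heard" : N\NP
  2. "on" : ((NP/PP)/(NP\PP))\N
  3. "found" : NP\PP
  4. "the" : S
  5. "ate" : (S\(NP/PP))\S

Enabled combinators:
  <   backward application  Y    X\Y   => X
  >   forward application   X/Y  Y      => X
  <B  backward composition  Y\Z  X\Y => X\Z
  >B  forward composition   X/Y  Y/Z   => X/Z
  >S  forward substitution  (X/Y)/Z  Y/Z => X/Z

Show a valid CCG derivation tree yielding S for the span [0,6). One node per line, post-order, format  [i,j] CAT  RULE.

[0,1] NP  lex  "often"
[1,2] N\NP  lex  "heard"
[0,2] N  <  k=1
[2,3] ((NP/PP)/(NP\PP))\N  lex  "on"
[0,3] (NP/PP)/(NP\PP)  <  k=2
[3,4] NP\PP  lex  "found"
[0,4] NP/PP  >  k=3
[4,5] S  lex  "the"
[5,6] (S\(NP/PP))\S  lex  "ate"
[4,6] S\(NP/PP)  <  k=5
[0,6] S  <  k=4

[0,6] S   <
  [0,4] NP/PP   >
    [0,3] (NP/PP)/(NP\PP)   <
      [0,2] N   <
        [0,1] "often" : NP
        [1,2] "heard" : N\NP
      [2,3] "on" : ((NP/PP)/(NP\PP))\N
    [3,4] "found" : NP\PP
  [4,6] S\(NP/PP)   <
    [4,5] "the" : S
    [5,6] "ate" : (S\(NP/PP))\S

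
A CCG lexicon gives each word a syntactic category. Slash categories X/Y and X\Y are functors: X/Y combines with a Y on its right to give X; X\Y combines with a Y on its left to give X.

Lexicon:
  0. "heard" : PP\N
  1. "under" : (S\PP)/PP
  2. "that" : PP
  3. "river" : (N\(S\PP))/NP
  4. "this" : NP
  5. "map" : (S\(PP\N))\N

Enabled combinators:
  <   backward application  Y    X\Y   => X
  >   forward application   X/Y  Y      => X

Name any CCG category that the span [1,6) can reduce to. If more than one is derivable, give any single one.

[0,6] S   <
  [0,1] "heard" : PP\N
  [1,6] S\(PP\N)   <
    [1,5] N   <
      [1,3] S\PP   >
        [1,2] "under" : (S\PP)/PP
        [2,3] "that" : PP
      [3,5] N\(S\PP)   >
        [3,4] "river" : (N\(S\PP))/NP
        [4,5] "this" : NP
    [5,6] "map" : (S\(PP\N))\N

S\(PP\N)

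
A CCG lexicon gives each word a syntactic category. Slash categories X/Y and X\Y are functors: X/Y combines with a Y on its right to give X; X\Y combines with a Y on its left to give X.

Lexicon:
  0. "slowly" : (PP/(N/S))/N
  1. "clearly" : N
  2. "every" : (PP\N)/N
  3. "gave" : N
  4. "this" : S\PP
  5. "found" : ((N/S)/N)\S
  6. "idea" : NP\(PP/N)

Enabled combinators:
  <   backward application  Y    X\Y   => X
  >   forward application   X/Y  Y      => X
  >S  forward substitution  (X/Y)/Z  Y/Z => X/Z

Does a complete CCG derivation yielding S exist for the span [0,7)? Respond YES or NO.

(PP/(N/S))/N N (PP\N)/N N S\PP ((N/S)/N)\S NP\(PP/N)
CKY chart[0,7] = {NP}; S ∉ chart

NO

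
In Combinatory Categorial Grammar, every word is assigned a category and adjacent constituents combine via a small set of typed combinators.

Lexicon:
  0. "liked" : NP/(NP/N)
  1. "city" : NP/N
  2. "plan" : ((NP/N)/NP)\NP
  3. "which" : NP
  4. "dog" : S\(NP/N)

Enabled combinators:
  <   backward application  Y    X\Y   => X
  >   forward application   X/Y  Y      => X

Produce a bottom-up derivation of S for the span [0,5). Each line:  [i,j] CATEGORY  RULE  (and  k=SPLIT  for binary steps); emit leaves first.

[0,1] NP/(NP/N)  lex  "liked"
[1,2] NP/N  lex  "city"
[0,2] NP  >  k=1
[2,3] ((NP/N)/NP)\NP  lex  "plan"
[0,3] (NP/N)/NP  <  k=2
[3,4] NP  lex  "which"
[0,4] NP/N  >  k=3
[4,5] S\(NP/N)  lex  "dog"
[0,5] S  <  k=4

[0,5] S   <
  [0,4] NP/N   >
    [0,3] (NP/N)/NP   <
      [0,2] NP   >
        [0,1] "liked" : NP/(NP/N)
        [1,2] "city" : NP/N
      [2,3] "plan" : ((NP/N)/NP)\NP
    [3,4] "which" : NP
  [4,5] "dog" : S\(NP/N)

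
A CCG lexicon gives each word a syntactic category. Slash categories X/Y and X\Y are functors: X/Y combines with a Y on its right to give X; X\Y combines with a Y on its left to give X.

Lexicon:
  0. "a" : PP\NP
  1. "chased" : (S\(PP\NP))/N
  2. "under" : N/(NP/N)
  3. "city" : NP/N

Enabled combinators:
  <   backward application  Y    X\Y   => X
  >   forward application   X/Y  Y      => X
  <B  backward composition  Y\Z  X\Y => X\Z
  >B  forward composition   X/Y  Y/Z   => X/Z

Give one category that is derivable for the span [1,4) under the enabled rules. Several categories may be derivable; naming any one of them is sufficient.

S\(PP\NP)

[0,4] S   <
  [0,1] "a" : PP\NP
  [1,4] S\(PP\NP)   >
    [1,2] "chased" : (S\(PP\NP))/N
    [2,4] N   >
      [2,3] "under" : N/(NP/N)
      [3,4] "city" : NP/N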